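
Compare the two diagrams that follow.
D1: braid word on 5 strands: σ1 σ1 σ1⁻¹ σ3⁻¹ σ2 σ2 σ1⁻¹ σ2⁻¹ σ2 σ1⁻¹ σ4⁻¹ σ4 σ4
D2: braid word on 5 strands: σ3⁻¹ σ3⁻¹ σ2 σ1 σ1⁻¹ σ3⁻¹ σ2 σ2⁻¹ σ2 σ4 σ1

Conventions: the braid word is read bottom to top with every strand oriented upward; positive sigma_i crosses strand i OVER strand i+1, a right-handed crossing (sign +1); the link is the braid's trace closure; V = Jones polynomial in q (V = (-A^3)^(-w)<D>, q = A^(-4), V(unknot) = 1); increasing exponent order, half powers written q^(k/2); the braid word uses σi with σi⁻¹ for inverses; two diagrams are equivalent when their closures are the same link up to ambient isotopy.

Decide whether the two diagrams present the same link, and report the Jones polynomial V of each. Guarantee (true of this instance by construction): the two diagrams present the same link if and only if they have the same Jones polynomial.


same link: no
V(D1) = -q^(1/2) - q^(5/2)  [13 crossings, <D> = A^-7 + A, w = +1]
D2 (bracket A^-3 - A + 2A^5 - A^9 + 2A^13 - A^17; 11 crossings at w = +1): V = q^(-7/2) - 2q^(-5/2) + q^(-3/2) - 2q^(-1/2) + q^(1/2) - q^(3/2)
note: 2 values of V(q) split the 2 diagrams


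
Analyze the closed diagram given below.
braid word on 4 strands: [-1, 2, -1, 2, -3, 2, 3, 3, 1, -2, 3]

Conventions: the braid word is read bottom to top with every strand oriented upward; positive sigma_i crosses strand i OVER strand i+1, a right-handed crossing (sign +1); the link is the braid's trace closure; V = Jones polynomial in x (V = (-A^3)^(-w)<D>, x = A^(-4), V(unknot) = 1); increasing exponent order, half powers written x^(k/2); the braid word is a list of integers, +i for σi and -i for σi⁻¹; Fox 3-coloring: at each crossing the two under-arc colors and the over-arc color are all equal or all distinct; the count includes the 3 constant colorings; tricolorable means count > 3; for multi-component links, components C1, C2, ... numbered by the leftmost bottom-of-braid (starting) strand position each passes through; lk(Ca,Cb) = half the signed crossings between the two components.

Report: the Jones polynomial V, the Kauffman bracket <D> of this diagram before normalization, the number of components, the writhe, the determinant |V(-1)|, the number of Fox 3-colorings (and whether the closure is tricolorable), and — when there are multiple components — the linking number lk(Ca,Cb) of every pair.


V = 2x^-1 - 3 + 5x - 7x^2 + 7x^3 - 6x^4 + 5x^5 - 3x^6 + x^7
<D> = -A^-19 + 3A^-15 - 5A^-11 + 6A^-7 - 7A^-3 + 7A - 5A^5 + 3A^9 - 2A^13 (w = +3)
1 component over 11 crossings, w = +3
9 Fox colorings among 3^11, |V(-1)| = 39: tricolorable
why: w = +3 (over 11 crossings) is diagram-only; (-A^3)^(-3) removes it from V


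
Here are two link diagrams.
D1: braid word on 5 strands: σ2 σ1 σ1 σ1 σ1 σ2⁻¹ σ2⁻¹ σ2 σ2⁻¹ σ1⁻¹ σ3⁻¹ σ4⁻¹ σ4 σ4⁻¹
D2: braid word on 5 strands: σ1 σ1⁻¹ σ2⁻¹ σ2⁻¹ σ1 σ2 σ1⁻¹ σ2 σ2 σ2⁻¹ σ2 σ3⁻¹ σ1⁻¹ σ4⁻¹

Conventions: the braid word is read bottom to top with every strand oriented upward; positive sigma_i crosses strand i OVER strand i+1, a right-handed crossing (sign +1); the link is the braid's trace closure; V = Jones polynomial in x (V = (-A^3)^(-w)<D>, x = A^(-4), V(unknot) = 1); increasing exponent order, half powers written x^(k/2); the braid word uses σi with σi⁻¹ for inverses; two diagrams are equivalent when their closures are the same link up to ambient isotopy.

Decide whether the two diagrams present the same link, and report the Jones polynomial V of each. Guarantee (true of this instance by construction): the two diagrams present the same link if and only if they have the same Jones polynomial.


equivalent: no
V(D1) = x^-1 - 1 + 2x - 2x^2 + 2x^3 - 2x^4 + x^5  (w 0, c 14, <D> = A^-20 - 2A^-16 + 2A^-12 - 2A^-8 + 2A^-4 - 1 + A^4)
D2 (bracket -A^-18 + A^-14 - A^-10 + 3A^-6 - A^-2 + A^2 - A^6; 14 crossings at w = -2): V = -x^-3 + x^-2 - x^-1 + 3 - x + x^2 - x^3
why: V(x) takes 2 values over 2 diagrams, fixing the grouping


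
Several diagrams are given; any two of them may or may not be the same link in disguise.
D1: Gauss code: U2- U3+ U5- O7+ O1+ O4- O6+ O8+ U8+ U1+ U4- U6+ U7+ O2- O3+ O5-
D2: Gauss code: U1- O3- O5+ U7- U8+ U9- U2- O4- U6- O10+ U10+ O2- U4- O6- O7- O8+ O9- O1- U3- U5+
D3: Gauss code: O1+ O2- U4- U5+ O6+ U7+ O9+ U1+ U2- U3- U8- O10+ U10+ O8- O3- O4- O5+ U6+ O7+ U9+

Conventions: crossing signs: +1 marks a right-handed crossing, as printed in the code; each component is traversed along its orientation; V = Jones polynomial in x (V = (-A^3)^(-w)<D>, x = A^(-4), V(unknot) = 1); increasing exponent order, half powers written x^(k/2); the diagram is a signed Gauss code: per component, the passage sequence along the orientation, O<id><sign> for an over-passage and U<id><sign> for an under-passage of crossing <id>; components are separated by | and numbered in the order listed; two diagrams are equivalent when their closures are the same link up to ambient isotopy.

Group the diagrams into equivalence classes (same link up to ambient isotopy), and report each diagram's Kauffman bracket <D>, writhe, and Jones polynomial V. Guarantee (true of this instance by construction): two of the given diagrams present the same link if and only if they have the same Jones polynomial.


grouping into links: {D1} | {D2} | {D3}
V(D1) = 1  (w +2, c 8, <D> = A^6)
D2 (bracket A^-8 + 1 - A^4; 10 crossings at w = -4): V = -x^-4 + x^-3 + x^-1
V(D3) = x + x^3 - x^4  [10 crossings, <D> = -A^-10 + A^-6 + A^2, w = +2]
why: V(x) takes 3 values over 3 diagrams, fixing the grouping


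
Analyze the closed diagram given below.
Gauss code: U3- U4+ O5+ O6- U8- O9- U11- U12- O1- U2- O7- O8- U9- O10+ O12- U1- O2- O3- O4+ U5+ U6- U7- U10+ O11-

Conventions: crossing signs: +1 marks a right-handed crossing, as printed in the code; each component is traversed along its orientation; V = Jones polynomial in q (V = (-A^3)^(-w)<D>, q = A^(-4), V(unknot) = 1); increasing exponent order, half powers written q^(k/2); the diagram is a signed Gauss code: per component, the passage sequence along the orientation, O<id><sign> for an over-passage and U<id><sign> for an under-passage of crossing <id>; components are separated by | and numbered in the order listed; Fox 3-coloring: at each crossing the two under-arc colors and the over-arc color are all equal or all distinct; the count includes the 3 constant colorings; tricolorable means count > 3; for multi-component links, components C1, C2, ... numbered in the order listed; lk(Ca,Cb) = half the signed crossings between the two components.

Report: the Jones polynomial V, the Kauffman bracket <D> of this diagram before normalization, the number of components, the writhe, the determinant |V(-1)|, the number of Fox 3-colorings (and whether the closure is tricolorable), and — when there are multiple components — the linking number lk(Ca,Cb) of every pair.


Jones polynomial: V(q) = -q^-9 + 2q^-8 - 3q^-7 + 3q^-6 - 3q^-5 + 3q^-4 - q^-3 + q^-2
<D> = A^-10 - A^-6 + 3A^-2 - 3A^2 + 3A^6 - 3A^10 + 2A^14 - A^18; writhe -6
components 1, writhe -6 (12 crossings)
3-colorings: 3 of 3^12, det 17 — not tricolorable
note: w = -6 (over 12 crossings) is diagram-only; (-A^3)^(6) removes it from V


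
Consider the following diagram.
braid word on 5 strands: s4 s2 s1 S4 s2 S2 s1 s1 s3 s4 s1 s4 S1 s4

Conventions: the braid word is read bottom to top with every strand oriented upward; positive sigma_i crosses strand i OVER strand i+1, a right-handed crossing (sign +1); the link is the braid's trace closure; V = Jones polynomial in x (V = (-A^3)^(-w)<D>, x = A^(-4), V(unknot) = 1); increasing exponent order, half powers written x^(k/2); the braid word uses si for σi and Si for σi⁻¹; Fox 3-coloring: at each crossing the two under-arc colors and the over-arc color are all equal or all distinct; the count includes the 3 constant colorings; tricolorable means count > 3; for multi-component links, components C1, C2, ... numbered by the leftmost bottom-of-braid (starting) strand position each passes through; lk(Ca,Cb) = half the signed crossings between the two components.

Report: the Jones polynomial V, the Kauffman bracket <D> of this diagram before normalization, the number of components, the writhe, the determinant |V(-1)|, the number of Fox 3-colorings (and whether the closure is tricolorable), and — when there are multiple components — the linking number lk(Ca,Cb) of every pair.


Jones polynomial: V(x) = x^2 + 2x^4 - 2x^5 + x^6 - 2x^7 + x^8
<D> = A^-8 - 2A^-4 + 1 - 2A^4 + 2A^8 + A^16; writhe +8
components 1, writhe +8 (14 crossings)
3-colorings: 27 of 3^14, det 9 — tricolorable
note: V spans 6 powers of x: at least 6 crossings in any diagram


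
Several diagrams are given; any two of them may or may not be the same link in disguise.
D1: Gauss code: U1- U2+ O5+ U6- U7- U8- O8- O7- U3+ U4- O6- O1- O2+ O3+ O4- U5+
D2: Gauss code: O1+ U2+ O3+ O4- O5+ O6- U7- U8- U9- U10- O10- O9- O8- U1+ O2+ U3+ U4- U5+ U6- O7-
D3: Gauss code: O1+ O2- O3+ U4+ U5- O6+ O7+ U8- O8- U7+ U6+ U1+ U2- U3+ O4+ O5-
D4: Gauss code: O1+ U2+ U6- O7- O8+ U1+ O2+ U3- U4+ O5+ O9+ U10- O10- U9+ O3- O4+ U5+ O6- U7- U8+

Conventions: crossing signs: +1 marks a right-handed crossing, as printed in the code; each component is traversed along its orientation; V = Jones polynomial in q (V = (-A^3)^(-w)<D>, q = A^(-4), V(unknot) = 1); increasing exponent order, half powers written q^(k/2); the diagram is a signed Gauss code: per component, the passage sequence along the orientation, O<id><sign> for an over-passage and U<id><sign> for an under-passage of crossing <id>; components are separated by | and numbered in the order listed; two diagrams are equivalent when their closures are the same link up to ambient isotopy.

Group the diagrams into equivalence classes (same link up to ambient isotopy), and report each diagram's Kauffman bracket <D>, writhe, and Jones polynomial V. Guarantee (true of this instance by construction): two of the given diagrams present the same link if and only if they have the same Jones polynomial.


classes: {D1, D2, D3, D4}
V(D1) = 1  [8 crossings, <D> = A^-6, w = -2]
V(D2) = 1  [10 crossings, <D> = A^-6, w = -2]
V(D3) = 1  (w +2, c 8, <D> = A^6)
D4 (bracket A^6; 10 crossings at w = +2): V = 1
insight: all 4 diagrams share one V(q), hence one class


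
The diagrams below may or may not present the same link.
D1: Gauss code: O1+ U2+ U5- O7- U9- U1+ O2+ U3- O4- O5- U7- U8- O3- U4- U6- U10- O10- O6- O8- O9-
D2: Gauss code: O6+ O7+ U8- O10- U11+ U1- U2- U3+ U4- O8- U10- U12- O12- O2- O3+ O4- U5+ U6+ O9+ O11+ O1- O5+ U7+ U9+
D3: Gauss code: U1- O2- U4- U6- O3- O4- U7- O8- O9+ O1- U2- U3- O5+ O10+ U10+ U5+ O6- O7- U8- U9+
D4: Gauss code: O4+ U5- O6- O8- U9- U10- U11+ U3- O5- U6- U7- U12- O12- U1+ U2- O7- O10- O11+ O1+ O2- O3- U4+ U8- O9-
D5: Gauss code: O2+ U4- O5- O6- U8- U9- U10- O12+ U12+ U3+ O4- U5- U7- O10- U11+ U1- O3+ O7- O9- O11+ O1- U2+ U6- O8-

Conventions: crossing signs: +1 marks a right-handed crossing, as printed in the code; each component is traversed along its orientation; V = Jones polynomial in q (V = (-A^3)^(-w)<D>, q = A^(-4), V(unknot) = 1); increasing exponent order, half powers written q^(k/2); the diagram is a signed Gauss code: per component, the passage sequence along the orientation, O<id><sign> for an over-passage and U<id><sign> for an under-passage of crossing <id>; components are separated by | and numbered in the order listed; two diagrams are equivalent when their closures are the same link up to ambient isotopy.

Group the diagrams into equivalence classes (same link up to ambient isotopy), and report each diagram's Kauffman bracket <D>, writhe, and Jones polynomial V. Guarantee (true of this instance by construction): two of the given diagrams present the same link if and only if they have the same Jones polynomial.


classes: {D1, D4, D5} | {D2} | {D3}
V(D1) = -q^-6 + q^-5 - q^-4 + 2q^-3 - q^-2 + q^-1  [10 crossings, <D> = A^-14 - A^-10 + 2A^-6 - A^-2 + A^2 - A^6, w = -6]
V(D2) = -q^-3 + q^-2 - q^-1 + 3 - q + q^2 - q^3  (w 0, c 12, <D> = -A^-12 + A^-8 - A^-4 + 3 - A^4 + A^8 - A^12)
V(D3) = -q^-7 + q^-6 - q^-5 + q^-4 + q^-2  [10 crossings, <D> = A^-4 + A^4 - A^8 + A^12 - A^16, w = -4]
D4 (bracket A^-14 - A^-10 + 2A^-6 - A^-2 + A^2 - A^6; 12 crossings at w = -6): V = -q^-6 + q^-5 - q^-4 + 2q^-3 - q^-2 + q^-1
D5 (bracket A^-8 - A^-4 + 2 - A^4 + A^8 - A^12; 12 crossings at w = -4): V = -q^-6 + q^-5 - q^-4 + 2q^-3 - q^-2 + q^-1
note: 3 values of V(q) split the 5 diagrams


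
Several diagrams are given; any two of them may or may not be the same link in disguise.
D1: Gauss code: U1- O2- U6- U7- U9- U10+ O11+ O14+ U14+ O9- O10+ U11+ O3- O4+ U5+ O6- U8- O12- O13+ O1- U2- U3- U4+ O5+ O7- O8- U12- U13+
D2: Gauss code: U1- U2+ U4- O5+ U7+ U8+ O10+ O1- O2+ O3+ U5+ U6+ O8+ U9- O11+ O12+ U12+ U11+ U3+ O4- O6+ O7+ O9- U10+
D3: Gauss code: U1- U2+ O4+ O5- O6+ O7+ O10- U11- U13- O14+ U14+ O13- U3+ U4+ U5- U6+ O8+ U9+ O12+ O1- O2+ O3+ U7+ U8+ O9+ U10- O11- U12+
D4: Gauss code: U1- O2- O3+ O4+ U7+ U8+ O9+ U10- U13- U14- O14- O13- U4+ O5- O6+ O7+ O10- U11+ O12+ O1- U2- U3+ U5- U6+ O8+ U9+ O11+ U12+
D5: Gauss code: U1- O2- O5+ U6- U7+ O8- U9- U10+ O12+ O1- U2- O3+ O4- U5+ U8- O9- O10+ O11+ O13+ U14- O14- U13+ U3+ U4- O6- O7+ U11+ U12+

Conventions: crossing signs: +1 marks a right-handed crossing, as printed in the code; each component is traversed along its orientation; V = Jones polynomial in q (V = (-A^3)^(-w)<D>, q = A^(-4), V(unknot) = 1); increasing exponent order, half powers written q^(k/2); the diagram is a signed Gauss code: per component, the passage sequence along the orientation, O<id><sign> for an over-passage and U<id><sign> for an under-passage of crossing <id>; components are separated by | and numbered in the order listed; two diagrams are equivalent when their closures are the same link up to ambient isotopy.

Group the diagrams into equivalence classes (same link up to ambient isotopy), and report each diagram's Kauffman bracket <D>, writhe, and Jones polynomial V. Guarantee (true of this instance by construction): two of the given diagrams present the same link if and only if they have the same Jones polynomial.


classes: {D1} | {D2, D3, D4} | {D5}
V(D1) = -q^-4 + q^-3 + q^-1  [14 crossings, <D> = A^-2 + A^6 - A^10, w = -2]
V(D2) = q - q^2 + 2q^3 - q^4 + q^5 - q^6  [12 crossings, <D> = -A^-6 + A^-2 - A^2 + 2A^6 - A^10 + A^14, w = +6]
V(D3) = q - q^2 + 2q^3 - q^4 + q^5 - q^6  (w +4, c 14, <D> = -A^-12 + A^-8 - A^-4 + 2 - A^4 + A^8)
D4 (bracket -A^-18 + A^-14 - A^-10 + 2A^-6 - A^-2 + A^2; 14 crossings at w = +2): V = q - q^2 + 2q^3 - q^4 + q^5 - q^6
D5 (bracket 1; 14 crossings at w = 0): V = 1
note: comparing 5 Jones polynomials yields 3 groups


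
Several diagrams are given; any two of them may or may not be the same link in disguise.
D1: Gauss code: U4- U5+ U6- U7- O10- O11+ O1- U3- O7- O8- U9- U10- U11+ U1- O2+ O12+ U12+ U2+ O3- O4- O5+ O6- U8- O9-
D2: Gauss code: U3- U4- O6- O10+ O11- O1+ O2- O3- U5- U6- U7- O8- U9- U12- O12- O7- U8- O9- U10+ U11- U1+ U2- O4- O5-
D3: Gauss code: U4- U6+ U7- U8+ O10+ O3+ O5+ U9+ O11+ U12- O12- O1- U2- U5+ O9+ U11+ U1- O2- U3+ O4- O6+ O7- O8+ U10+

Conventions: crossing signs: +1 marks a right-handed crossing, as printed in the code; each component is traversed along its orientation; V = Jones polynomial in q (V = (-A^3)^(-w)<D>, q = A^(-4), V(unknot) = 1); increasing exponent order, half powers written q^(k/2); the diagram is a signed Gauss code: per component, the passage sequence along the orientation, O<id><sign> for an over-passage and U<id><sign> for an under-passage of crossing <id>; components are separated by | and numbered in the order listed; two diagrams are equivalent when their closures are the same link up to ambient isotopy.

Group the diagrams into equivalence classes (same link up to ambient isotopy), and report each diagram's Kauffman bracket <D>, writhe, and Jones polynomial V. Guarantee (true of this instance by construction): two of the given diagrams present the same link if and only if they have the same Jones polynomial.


equivalence classes: {D1} | {D2} | {D3}
D1 (bracket A^-4 + A^4 - A^8 + A^12 - A^16; 12 crossings at w = -4): V = -q^-7 + q^-6 - q^-5 + q^-4 + q^-2
D2 (bracket A^-16 + 2A^-8 - 2A^-4 + 1 - 2A^4 + A^8; 12 crossings at w = -8): V = q^-8 - 2q^-7 + q^-6 - 2q^-5 + 2q^-4 + q^-2
D3 (bracket A^6; 12 crossings at w = +2): V = 1
key observation: 3 values of V(q) split the 3 diagrams


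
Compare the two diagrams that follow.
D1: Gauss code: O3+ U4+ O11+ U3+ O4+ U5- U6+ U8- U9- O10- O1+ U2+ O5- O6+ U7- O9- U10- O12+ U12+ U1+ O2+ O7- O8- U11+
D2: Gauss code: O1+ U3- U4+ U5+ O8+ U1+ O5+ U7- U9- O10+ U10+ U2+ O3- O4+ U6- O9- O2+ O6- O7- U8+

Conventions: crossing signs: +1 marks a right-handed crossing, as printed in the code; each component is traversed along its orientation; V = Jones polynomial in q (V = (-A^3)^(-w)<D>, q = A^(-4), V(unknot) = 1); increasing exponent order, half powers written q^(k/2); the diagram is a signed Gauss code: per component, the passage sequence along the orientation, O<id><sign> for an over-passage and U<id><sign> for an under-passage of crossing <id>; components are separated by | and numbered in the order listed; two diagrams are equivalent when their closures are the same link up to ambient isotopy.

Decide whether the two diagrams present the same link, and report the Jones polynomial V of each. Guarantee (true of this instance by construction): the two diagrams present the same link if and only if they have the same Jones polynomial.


equivalent: yes
D1 (bracket -A^-10 + A^-6 + A^2; 12 crossings at w = +2): V = q + q^3 - q^4
V(D2) = q + q^3 - q^4  (w +2, c 10, <D> = -A^-10 + A^-6 + A^2)
key observation: from 12 to 10 crossings by R-moves: one link, two diagrams


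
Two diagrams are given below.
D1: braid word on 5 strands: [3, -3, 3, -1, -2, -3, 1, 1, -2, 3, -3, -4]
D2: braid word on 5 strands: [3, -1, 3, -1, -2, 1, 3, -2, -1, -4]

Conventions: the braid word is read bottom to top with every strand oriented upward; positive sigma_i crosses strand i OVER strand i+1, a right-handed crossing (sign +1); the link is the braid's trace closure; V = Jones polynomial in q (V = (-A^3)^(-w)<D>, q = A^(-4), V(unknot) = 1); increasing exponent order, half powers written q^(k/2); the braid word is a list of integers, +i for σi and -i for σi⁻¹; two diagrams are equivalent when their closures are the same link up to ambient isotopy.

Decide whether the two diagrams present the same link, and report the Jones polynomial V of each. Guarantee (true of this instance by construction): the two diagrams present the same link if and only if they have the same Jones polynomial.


same link: no
V(D1) = 1  [12 crossings, <D> = A^-6, w = -2]
D2 (bracket -A^-18 + 2A^-14 - 3A^-10 + 5A^-6 - 4A^-2 + 4A^2 - 3A^6 + 2A^10 - A^14; 10 crossings at w = -2): V = -q^-5 + 2q^-4 - 3q^-3 + 4q^-2 - 4q^-1 + 5 - 3q + 2q^2 - q^3
note: 2 values of V(q) split the 2 diagrams


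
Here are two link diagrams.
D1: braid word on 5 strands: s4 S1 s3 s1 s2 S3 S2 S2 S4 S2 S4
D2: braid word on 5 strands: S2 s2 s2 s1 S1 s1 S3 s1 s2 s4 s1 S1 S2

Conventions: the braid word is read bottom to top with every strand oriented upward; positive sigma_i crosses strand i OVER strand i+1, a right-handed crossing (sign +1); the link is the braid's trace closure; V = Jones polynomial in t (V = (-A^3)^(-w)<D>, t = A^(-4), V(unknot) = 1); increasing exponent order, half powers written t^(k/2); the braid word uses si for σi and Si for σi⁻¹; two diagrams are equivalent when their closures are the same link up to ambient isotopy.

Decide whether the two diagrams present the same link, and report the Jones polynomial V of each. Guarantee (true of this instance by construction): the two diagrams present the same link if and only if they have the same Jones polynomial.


equivalent: no
D1 (bracket A^-7 + A^-3 + A - A^9; 11 crossings at w = -3): V = t^(-9/2) - t^(-5/2) - t^(-3/2) - t^(-1/2)
V(D2) = -t^(1/2) - t^(5/2)  [13 crossings, <D> = A^-1 + A^7, w = +3]
observation: V(t) takes 2 values over 2 diagrams, fixing the grouping


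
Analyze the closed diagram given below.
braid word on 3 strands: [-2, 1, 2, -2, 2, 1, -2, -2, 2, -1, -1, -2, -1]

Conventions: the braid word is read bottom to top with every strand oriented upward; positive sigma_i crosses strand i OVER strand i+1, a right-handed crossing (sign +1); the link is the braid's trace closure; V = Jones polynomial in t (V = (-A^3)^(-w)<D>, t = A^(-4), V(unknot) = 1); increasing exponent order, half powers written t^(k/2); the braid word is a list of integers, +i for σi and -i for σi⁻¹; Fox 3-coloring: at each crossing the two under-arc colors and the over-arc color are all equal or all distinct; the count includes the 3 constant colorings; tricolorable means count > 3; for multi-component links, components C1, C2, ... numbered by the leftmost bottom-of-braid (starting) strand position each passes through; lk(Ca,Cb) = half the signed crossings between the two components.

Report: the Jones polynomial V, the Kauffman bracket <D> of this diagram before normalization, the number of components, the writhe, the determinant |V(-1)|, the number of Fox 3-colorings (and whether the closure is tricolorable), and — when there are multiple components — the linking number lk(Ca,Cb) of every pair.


Jones polynomial: V(t) = -t^(-5/2) - t^(-1/2)
<D> = A^-7 + A; writhe -3
components 2, writhe -3 (13 crossings)
linking number lk(C1,C2) = -1
3-colorings: 3 of 3^13, det 2 — not tricolorable
note: the 1 component pair carries total linking -1


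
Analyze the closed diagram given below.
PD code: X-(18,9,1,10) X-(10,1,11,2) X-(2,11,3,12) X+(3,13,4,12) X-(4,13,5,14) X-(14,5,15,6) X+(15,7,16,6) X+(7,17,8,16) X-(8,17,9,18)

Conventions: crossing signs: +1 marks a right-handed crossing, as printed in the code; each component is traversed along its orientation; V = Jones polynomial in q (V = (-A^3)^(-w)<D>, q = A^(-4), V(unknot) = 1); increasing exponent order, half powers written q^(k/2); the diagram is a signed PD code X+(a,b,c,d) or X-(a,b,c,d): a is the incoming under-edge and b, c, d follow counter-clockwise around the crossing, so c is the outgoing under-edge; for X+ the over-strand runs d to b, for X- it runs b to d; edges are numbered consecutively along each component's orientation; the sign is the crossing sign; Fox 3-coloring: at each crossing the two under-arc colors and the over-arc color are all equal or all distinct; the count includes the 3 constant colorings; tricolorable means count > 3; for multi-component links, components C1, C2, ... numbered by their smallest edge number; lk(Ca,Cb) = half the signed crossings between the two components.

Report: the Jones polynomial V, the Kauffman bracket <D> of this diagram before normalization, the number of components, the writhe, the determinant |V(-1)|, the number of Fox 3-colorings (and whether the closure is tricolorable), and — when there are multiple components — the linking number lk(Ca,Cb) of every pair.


V = -q^-4 + q^-3 + q^-1
<D> = -A^-5 - A^3 + A^7 (w = -3)
1 component over 9 crossings, w = -3
9 Fox colorings among 3^9, |V(-1)| = 3: tricolorable
why: |V(-1)| = 3: so tricolorable, since 3 divides 3


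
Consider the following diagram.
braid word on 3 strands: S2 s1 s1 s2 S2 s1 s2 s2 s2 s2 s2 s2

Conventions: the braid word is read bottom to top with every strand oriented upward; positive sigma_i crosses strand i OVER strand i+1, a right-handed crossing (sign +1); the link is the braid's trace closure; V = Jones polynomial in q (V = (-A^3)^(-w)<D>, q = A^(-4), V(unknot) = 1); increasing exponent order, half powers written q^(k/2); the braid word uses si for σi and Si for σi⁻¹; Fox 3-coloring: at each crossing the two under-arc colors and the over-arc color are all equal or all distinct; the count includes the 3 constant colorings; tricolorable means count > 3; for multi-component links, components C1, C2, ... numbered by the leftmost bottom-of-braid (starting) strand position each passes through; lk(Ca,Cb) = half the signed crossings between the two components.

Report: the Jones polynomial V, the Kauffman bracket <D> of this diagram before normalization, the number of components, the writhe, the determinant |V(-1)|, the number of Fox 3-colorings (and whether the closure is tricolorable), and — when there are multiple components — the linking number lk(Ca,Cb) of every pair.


V = q^3 + 2q^5 - 2q^6 + 2q^7 - 3q^8 + 2q^9 - 2q^10 + q^11
<D> = A^-20 - 2A^-16 + 2A^-12 - 3A^-8 + 2A^-4 - 2 + 2A^4 + A^12 (w = +8)
1 component over 12 crossings, w = +8
9 Fox colorings among 3^12, |V(-1)| = 15: tricolorable
why: free reduction leaves σ2⁻¹ σ1 σ1 σ1 σ2 σ2 σ2 σ2 σ2 σ2 of the original 12 letters


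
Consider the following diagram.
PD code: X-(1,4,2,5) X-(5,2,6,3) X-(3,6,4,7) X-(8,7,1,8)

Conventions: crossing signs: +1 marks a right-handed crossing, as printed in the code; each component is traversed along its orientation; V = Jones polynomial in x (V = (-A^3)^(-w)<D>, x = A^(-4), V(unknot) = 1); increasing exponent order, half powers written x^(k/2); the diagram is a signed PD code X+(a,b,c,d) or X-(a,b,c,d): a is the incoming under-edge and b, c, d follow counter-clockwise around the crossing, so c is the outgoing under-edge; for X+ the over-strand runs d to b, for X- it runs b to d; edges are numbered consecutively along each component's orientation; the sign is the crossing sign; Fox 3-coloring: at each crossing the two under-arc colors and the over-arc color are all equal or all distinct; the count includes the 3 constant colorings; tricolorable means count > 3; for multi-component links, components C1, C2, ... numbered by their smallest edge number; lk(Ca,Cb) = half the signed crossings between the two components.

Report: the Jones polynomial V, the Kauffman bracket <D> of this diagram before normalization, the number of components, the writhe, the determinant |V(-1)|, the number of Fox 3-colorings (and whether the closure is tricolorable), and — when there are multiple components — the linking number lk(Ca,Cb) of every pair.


V = -x^-4 + x^-3 + x^-1
<D> = A^-8 + 1 - A^4 (w = -4)
1 component over 4 crossings, w = -4
9 Fox colorings among 3^4, |V(-1)| = 3: tricolorable
why: det 3 = |V(-1)|; divisible by 3, so tricolorable


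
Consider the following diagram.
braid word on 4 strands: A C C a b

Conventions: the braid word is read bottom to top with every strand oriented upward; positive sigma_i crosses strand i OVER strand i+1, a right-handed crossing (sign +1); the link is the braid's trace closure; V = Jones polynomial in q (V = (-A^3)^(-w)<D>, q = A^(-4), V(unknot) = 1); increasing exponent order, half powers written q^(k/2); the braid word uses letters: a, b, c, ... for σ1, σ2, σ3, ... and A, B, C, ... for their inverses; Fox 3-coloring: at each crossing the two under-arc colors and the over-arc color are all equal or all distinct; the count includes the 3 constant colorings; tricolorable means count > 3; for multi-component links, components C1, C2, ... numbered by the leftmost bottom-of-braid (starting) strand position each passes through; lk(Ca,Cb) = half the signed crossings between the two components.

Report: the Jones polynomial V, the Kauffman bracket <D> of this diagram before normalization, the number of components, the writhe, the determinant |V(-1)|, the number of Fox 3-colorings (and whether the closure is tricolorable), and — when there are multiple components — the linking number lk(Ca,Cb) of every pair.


V = q^-3 + q^-2 + q^-1 + 1
<D> = -A^-3 - A - A^5 - A^9 (w = -1)
3 components over 5 crossings, w = -1
lk(C1,C2): 0
lk(C1,C3) = 0
linking number lk(C2,C3) = -1
9 Fox colorings among 3^5, |V(-1)| = 0: tricolorable
why: |V(-1)| = 0: so tricolorable, since 3 divides 0


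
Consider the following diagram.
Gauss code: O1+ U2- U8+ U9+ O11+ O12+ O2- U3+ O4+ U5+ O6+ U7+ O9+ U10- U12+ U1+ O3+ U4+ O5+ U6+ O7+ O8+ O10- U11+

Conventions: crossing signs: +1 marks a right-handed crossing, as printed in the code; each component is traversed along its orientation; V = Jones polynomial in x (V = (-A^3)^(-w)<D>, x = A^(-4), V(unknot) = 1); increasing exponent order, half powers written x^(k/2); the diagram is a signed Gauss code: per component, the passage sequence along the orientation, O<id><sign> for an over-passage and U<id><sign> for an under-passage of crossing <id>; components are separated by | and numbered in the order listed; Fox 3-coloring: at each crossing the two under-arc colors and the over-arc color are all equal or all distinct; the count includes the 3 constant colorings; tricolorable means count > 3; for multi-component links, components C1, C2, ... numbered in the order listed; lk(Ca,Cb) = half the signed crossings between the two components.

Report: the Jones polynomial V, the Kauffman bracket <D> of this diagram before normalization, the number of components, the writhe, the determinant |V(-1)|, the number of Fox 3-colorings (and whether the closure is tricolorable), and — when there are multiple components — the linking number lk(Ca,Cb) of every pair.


Jones polynomial: V(x) = x^3 + x^5 - x^6 + x^7 - x^8 + x^9 - x^10
<D> = -A^-16 + A^-12 - A^-8 + A^-4 - 1 + A^4 + A^12; writhe +8
components 1, writhe +8 (12 crossings)
3-colorings: 3 of 3^12, det 7 — not tricolorable
note: the span of V is 7, forcing >= 7 crossings in any diagram


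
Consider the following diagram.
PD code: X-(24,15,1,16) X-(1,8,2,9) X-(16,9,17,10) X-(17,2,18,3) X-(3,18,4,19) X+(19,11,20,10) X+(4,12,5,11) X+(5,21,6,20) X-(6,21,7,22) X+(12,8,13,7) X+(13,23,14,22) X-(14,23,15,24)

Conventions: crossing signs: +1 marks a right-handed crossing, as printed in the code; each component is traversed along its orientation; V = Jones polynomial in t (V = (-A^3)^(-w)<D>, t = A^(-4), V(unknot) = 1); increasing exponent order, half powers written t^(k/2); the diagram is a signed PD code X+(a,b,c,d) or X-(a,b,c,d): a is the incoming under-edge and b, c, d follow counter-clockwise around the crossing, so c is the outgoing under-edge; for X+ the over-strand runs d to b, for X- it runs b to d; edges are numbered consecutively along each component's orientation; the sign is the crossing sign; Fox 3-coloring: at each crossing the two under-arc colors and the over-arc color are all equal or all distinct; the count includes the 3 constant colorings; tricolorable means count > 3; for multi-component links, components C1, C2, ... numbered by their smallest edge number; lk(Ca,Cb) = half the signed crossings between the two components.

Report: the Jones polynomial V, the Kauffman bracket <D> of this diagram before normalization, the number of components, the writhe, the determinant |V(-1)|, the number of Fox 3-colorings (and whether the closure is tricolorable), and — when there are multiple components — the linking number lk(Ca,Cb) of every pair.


V = -t^-4 + t^-3 + t^-1
<D> = A^-2 + A^6 - A^10 (w = -2)
1 component over 12 crossings, w = -2
9 Fox colorings among 3^12, |V(-1)| = 3: tricolorable
why: |V(-1)| = 3: so tricolorable, since 3 divides 3


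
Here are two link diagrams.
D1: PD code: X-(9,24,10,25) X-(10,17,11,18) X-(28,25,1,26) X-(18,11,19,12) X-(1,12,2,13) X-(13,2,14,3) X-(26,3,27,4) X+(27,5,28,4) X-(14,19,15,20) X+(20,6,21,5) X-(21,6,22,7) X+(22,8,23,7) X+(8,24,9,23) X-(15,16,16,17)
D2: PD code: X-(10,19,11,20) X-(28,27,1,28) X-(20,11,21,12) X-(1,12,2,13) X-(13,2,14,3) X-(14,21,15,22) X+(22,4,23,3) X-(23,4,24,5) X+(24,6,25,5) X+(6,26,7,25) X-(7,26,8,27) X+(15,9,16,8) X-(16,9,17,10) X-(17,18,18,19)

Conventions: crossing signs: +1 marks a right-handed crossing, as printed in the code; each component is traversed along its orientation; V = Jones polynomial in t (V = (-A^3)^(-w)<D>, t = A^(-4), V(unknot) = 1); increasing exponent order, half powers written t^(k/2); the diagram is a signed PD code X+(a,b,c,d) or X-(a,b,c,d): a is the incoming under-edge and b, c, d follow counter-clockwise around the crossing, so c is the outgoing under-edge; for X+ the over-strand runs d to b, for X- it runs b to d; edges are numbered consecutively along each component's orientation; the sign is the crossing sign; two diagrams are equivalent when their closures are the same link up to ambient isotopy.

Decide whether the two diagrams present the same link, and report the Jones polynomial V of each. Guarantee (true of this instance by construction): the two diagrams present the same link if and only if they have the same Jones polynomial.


equivalent: yes
D1 (bracket A^-14 - A^-10 + 2A^-6 - A^-2 + A^2 - A^6; 14 crossings at w = -6): V = -t^-6 + t^-5 - t^-4 + 2t^-3 - t^-2 + t^-1
D2 (bracket A^-14 - A^-10 + 2A^-6 - A^-2 + A^2 - A^6; 14 crossings at w = -6): V = -t^-6 + t^-5 - t^-4 + 2t^-3 - t^-2 + t^-1
key observation: all 2 diagrams share one V(t), hence one class


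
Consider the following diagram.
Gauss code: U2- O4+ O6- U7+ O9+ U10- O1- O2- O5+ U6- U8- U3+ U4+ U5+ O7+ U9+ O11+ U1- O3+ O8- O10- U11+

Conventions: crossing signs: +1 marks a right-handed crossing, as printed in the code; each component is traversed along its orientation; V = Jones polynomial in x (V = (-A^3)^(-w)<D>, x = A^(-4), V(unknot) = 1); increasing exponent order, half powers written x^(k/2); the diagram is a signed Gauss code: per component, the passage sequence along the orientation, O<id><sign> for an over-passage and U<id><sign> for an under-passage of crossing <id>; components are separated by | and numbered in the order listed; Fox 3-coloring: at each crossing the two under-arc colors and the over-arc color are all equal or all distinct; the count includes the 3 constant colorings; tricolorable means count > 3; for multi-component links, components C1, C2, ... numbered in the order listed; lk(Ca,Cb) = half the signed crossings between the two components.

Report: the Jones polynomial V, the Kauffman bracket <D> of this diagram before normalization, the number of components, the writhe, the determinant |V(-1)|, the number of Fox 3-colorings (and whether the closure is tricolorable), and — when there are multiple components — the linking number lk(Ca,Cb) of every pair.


Jones polynomial: V(x) = x^-2 - x^-1 + 1 - x + x^2
<D> = -A^-5 + A^-1 - A^3 + A^7 - A^11; writhe +1
components 1, writhe +1 (11 crossings)
3-colorings: 3 of 3^11, det 5 — not tricolorable
note: w = +1 shifts under R1 moves; the (-A^3)^(-1) factor cancels that in V


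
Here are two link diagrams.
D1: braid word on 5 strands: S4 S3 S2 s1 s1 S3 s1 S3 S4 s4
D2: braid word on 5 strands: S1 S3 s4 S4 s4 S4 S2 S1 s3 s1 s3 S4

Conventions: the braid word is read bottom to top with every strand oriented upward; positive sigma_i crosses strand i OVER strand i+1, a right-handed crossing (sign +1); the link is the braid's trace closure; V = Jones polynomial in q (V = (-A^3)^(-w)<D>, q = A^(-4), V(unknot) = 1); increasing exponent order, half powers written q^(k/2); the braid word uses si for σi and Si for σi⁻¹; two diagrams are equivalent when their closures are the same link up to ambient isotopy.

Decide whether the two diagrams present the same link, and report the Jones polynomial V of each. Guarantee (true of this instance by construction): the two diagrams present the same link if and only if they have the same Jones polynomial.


equivalent: no
D1 (bracket -A^-18 + A^-14 - A^-10 + 3A^-6 - A^-2 + A^2 - A^6; 10 crossings at w = -2): V = -q^-3 + q^-2 - q^-1 + 3 - q + q^2 - q^3
V(D2) = 1  [12 crossings, <D> = A^-6, w = -2]
observation: 2 values of V(q) split the 2 diagrams


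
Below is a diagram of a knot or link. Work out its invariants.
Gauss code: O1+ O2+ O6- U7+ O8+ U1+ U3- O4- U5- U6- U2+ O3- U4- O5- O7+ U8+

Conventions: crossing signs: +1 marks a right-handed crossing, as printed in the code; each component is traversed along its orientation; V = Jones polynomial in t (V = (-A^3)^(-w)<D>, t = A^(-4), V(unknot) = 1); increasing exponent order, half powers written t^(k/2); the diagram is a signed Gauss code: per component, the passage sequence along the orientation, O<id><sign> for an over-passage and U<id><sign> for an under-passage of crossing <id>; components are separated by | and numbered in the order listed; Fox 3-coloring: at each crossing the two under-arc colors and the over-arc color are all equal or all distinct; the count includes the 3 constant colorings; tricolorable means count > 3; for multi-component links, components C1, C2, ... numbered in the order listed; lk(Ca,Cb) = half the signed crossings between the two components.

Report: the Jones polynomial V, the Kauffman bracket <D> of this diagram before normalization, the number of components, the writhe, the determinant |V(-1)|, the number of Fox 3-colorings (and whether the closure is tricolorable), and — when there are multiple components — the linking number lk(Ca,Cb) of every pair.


Jones polynomial: V(t) = -t^-3 + t^-2 - t^-1 + 3 - t + t^2 - t^3
<D> = -A^-12 + A^-8 - A^-4 + 3 - A^4 + A^8 - A^12; writhe 0
components 1, writhe 0 (8 crossings)
3-colorings: 27 of 3^8, det 9 — tricolorable
note: w = 0 shifts under R1 moves; the (-A^3)^(0) factor cancels that in V


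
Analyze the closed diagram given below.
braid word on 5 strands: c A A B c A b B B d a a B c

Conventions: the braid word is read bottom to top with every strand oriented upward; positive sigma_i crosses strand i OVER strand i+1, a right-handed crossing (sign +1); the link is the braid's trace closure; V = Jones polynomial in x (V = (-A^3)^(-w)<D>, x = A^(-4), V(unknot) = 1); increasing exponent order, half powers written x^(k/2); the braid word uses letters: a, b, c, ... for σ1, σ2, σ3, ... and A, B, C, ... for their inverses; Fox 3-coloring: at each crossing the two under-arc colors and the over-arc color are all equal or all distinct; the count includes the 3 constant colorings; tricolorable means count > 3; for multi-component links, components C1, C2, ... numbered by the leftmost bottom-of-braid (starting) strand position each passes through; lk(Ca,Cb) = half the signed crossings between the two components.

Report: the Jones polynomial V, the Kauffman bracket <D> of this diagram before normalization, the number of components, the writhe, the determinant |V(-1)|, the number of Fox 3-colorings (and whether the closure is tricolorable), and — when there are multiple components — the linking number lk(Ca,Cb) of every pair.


Jones polynomial: V(x) = -x^-5 + 2x^-4 - 4x^-3 + 6x^-2 - 6x^-1 + 7 - 5x + 4x^2 - 2x^3
<D> = -2A^-12 + 4A^-8 - 5A^-4 + 7 - 6A^4 + 6A^8 - 4A^12 + 2A^16 - A^20; writhe 0
components 1, writhe 0 (14 crossings)
3-colorings: 3 of 3^14, det 37 — not tricolorable
note: V spans 8 powers of x: at least 8 crossings in any diagram


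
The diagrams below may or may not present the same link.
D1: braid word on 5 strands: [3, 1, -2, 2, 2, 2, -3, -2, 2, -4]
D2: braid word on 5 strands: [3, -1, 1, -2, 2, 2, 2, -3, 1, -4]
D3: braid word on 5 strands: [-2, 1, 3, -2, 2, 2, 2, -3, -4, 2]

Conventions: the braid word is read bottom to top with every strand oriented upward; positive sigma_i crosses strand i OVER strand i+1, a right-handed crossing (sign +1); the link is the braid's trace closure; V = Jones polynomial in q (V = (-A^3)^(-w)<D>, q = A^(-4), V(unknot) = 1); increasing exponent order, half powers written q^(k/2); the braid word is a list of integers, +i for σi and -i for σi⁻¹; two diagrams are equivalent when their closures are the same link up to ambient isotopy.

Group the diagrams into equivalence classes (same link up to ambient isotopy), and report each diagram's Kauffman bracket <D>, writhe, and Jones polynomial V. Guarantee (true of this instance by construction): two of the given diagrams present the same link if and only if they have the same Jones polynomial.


classes: {D1, D2, D3}
V(D1) = 1 + q + q^2 + q^3  [10 crossings, <D> = A^-6 + A^-2 + A^2 + A^6, w = +2]
V(D2) = 1 + q + q^2 + q^3  [10 crossings, <D> = A^-6 + A^-2 + A^2 + A^6, w = +2]
V(D3) = 1 + q + q^2 + q^3  (w +2, c 10, <D> = A^-6 + A^-2 + A^2 + A^6)
insight: all 3 diagrams share one V(q), hence one class


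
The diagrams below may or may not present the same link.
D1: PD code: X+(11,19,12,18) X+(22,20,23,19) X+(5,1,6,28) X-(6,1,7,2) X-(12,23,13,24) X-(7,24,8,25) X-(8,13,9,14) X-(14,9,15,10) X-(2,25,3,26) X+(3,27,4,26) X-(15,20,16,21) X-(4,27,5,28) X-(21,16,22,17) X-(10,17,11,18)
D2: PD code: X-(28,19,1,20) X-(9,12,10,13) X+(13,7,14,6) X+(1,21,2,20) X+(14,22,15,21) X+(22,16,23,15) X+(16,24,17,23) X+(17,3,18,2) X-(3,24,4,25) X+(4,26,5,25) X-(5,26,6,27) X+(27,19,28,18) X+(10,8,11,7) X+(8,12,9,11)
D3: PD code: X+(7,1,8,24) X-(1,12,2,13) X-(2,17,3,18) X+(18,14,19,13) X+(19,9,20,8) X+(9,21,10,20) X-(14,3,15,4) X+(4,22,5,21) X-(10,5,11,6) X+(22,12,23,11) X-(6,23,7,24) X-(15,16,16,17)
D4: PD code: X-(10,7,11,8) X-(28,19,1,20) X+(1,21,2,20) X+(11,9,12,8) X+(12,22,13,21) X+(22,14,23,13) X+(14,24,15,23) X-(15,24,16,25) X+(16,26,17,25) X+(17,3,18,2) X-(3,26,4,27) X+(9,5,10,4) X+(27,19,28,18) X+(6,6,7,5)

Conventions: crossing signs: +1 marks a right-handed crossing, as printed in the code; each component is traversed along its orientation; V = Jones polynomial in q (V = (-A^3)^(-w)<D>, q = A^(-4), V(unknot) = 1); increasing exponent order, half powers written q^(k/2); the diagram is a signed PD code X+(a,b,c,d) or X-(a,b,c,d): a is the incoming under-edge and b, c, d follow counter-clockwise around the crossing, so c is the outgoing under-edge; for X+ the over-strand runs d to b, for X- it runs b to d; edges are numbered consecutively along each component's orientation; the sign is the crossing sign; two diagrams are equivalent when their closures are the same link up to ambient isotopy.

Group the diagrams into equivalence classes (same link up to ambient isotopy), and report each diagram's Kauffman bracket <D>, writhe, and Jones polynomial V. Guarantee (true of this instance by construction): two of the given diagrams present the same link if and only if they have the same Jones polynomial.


classes: {D1} | {D2, D4} | {D3}
V(D1) = -q^-4 + q^-3 + q^-1  [14 crossings, <D> = A^-14 + A^-6 - A^-2, w = -6]
V(D2) = q - q^2 + 2q^3 - q^4 + q^5 - q^6  (w +6, c 14, <D> = -A^-6 + A^-2 - A^2 + 2A^6 - A^10 + A^14)
D3 (bracket A^-16 - A^-12 + A^-8 - 2A^-4 + 2 - A^4 + A^8; 12 crossings at w = 0): V = q^-2 - q^-1 + 2 - 2q + q^2 - q^3 + q^4
V(D4) = q - q^2 + 2q^3 - q^4 + q^5 - q^6  (w +6, c 14, <D> = -A^-6 + A^-2 - A^2 + 2A^6 - A^10 + A^14)
note: 3 values of V(q) split the 4 diagrams
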